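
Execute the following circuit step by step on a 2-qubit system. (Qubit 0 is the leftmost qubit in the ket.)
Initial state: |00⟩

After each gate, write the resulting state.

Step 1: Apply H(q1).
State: 1/√2|00⟩ + 1/√2|01⟩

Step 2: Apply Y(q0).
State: (1/√2)i|10⟩ + (1/√2)i|11⟩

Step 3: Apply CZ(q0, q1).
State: (1/√2)i|10⟩ - (1/√2)i|11⟩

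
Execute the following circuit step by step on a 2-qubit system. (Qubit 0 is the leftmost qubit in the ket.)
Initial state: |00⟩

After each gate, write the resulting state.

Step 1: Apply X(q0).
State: |10⟩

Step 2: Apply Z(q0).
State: -|10⟩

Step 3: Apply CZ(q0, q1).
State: -|10⟩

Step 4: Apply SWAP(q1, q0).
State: -|01⟩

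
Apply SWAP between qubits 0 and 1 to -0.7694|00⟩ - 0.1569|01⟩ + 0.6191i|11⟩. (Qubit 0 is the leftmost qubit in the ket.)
-0.7694|00⟩ - 0.1569|10⟩ + 0.6191i|11⟩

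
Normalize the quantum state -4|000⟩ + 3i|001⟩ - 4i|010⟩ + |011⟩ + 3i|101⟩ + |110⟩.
-0.5547|000⟩ + 0.416i|001⟩ - 0.5547i|010⟩ + 0.1387|011⟩ + 0.416i|101⟩ + 0.1387|110⟩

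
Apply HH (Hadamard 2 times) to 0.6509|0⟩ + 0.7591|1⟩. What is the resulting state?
0.6509|0⟩ + 0.7591|1⟩

H² = I, so an even number of Hadamards cancels: H^2 = I and the state is unchanged.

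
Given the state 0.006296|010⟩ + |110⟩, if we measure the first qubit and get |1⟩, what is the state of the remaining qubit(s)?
|10⟩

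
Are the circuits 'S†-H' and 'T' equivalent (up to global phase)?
No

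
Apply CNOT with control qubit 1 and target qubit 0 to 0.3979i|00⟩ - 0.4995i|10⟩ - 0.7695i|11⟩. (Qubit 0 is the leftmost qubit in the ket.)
0.3979i|00⟩ - 0.7695i|01⟩ - 0.4995i|10⟩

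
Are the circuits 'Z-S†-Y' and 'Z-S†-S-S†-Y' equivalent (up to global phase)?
Yes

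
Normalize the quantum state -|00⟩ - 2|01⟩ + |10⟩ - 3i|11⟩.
-0.2582|00⟩ - 0.5164|01⟩ + 0.2582|10⟩ - 0.7746i|11⟩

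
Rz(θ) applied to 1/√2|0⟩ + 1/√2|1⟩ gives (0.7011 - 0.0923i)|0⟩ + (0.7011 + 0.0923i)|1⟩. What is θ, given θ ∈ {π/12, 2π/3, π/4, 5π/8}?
π/12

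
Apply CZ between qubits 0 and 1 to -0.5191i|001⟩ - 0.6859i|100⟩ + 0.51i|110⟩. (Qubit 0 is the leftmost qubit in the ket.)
-0.5191i|001⟩ - 0.6859i|100⟩ - 0.51i|110⟩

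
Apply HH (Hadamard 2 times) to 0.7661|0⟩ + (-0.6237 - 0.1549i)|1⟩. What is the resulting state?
0.7661|0⟩ + (-0.6237 - 0.1549i)|1⟩

H² = I, so an even number of Hadamards cancels: H^2 = I and the state is unchanged.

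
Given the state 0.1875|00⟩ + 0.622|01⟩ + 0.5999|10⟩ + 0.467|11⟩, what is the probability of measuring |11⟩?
0.2181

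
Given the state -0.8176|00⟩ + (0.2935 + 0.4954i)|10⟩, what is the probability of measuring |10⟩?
0.3316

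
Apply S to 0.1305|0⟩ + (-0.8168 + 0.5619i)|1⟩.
0.1305|0⟩ + (-0.5619 - 0.8168i)|1⟩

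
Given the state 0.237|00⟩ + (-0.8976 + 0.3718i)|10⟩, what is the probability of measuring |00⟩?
0.05617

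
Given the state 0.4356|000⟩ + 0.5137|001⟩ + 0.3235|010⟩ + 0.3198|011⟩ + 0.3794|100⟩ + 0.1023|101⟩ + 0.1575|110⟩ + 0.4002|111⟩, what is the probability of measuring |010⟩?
0.1047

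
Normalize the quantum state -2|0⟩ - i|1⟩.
-0.8944|0⟩ - (1/√5)i|1⟩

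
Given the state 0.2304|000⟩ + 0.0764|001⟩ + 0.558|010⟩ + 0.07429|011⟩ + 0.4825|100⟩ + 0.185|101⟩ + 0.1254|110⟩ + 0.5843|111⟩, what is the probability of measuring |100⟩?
0.2328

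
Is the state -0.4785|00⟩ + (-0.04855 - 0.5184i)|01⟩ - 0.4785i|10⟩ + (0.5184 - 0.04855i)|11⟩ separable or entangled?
Separable

Writing the state as a|00⟩ + b|01⟩ + c|10⟩ + d|11⟩, it is a product state iff ad − bc = 0.
Here (a, b, c, d) = (-0.4785, (-0.04855 - 0.5184i), -0.4785i, (0.5184 - 0.04855i)): ad − bc = (-0.4785)(0.5184 - 0.04855i) − (-0.04855 - 0.5184i)(-0.4785i) = 0, so the state is separable.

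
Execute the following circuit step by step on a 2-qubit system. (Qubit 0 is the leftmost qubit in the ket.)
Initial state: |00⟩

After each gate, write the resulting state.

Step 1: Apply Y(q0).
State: i|10⟩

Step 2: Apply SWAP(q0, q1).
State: i|01⟩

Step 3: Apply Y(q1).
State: |00⟩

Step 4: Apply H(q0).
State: 1/√2|00⟩ + 1/√2|10⟩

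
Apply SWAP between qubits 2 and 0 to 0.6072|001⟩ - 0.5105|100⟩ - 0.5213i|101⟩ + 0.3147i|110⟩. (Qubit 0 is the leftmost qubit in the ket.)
-0.5105|001⟩ + 0.3147i|011⟩ + 0.6072|100⟩ - 0.5213i|101⟩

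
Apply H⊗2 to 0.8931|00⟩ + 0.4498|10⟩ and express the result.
0.6715|00⟩ + 0.6715|01⟩ + 0.2217|10⟩ + 0.2217|11⟩

H⊗2 gives amp(|y⟩) = (1/2) Σ_x (−1)^(x·y) amp(|x⟩), where x·y is the number of positions in which both x and y have a 1.
|00⟩: (0.8931 + 0.4498)/2 = 0.6715
|01⟩: (0.8931 + 0.4498)/2 = 0.6715
|10⟩: (0.8931 - 0.4498)/2 = 0.2217
|11⟩: (0.8931 - 0.4498)/2 = 0.2217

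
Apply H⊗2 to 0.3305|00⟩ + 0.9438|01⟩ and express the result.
0.6372|00⟩ - 0.3067|01⟩ + 0.6372|10⟩ - 0.3067|11⟩

H⊗2 gives amp(|y⟩) = (1/2) Σ_x (−1)^(x·y) amp(|x⟩), where x·y is the number of positions in which both x and y have a 1.
|00⟩: (0.3305 + 0.9438)/2 = 0.6372
|01⟩: (0.3305 - 0.9438)/2 = -0.3067
|10⟩: (0.3305 + 0.9438)/2 = 0.6372
|11⟩: (0.3305 - 0.9438)/2 = -0.3067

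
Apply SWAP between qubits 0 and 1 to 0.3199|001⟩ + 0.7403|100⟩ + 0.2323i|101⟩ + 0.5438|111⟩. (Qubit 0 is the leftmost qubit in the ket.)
0.3199|001⟩ + 0.7403|010⟩ + 0.2323i|011⟩ + 0.5438|111⟩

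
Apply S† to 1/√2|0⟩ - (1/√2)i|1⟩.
1/√2|0⟩ - 1/√2|1⟩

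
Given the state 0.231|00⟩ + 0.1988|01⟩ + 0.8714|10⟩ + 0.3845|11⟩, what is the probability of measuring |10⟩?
0.7593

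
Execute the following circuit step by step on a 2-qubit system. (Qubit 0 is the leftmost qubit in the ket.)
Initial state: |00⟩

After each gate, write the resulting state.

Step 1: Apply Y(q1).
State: i|01⟩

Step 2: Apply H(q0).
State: (1/√2)i|01⟩ + (1/√2)i|11⟩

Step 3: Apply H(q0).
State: i|01⟩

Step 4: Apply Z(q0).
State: i|01⟩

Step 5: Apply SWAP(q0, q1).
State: i|10⟩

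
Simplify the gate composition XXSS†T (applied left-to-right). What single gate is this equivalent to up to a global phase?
T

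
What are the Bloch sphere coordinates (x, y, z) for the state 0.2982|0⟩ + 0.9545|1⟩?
(0.5693, 0, -0.8221)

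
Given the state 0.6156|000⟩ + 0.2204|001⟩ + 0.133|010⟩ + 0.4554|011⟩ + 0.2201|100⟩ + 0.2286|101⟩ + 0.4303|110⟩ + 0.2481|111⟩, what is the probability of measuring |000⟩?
0.379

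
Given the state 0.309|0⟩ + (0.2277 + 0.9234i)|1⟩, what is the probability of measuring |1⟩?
0.9045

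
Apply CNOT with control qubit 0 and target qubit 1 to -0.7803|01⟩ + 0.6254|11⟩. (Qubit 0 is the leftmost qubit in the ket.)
-0.7803|01⟩ + 0.6254|10⟩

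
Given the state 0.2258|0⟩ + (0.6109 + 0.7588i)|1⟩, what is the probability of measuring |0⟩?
0.05099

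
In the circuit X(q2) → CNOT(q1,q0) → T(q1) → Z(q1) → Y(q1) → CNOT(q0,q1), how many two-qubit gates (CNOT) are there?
2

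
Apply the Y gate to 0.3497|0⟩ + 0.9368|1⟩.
-0.9368i|0⟩ + 0.3497i|1⟩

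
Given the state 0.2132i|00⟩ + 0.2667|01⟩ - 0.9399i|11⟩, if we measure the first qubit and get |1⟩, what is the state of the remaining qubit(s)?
-i|1⟩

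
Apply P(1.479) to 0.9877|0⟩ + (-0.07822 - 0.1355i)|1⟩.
0.9877|0⟩ + (0.1278 - 0.09031i)|1⟩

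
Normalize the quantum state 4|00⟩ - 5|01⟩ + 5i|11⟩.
0.4924|00⟩ - 0.6155|01⟩ + 0.6155i|11⟩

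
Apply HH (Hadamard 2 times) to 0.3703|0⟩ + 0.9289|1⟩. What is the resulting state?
0.3703|0⟩ + 0.9289|1⟩

H² = I, so an even number of Hadamards cancels: H^2 = I and the state is unchanged.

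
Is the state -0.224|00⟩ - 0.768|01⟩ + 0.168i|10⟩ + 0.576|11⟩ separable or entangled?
Entangled

Writing the state as a|00⟩ + b|01⟩ + c|10⟩ + d|11⟩, it is a product state iff ad − bc = 0.
Here (a, b, c, d) = (-0.224, -0.768, 0.168i, 0.576): ad − bc = (-0.224)(0.576) − (-0.768)(0.168i) = (-0.129 + 0.129i) ≠ 0, so the state is entangled.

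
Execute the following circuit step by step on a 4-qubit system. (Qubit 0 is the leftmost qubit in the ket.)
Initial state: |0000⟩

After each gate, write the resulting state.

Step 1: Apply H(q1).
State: 1/√2|0000⟩ + 1/√2|0100⟩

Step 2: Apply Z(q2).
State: 1/√2|0000⟩ + 1/√2|0100⟩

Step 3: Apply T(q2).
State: 1/√2|0000⟩ + 1/√2|0100⟩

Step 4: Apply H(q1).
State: |0000⟩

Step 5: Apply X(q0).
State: |1000⟩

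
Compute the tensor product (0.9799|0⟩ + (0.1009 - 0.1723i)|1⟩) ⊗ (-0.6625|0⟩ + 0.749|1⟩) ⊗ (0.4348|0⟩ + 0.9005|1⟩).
-0.2823|000⟩ - 0.5846|001⟩ + 0.3191|010⟩ + 0.6609|011⟩ + (-0.02906 + 0.04963i)|100⟩ + (-0.0602 + 0.1028i)|101⟩ + (0.03286 - 0.05611i)|110⟩ + (0.06805 - 0.1162i)|111⟩

amp(|b₁b₂…⟩) = product of the factor amplitudes for bits b₁, b₂, …; only kets whose every factor amplitude is nonzero survive.
|000⟩: (0.9799)(-0.6625)(0.4348) = -0.2823
|001⟩: (0.9799)(-0.6625)(0.9005) = -0.5846
|010⟩: (0.9799)(0.749)(0.4348) = 0.3191
|011⟩: (0.9799)(0.749)(0.9005) = 0.6609
|100⟩: (0.1009 - 0.1723i)(-0.6625)(0.4348) = (-0.02906 + 0.04963i)
|101⟩: (0.1009 - 0.1723i)(-0.6625)(0.9005) = (-0.0602 + 0.1028i)
|110⟩: (0.1009 - 0.1723i)(0.749)(0.4348) = (0.03286 - 0.05611i)
|111⟩: (0.1009 - 0.1723i)(0.749)(0.9005) = (0.06805 - 0.1162i)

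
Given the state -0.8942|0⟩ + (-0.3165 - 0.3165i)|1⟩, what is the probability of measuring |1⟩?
0.2003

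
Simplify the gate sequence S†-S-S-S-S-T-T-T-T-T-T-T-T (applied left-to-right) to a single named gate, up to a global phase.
S†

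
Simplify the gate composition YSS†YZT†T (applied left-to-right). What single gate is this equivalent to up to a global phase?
Z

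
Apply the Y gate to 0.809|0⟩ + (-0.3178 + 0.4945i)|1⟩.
(0.4945 + 0.3178i)|0⟩ + 0.809i|1⟩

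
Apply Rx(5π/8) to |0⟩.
0.5556|0⟩ - 0.8315i|1⟩

Rx(5π/8) = [[cos(θ/2), −i·sin(θ/2)], [−i·sin(θ/2), cos(θ/2)]]; θ = 5π/8, cos(θ/2) ≈ 0.55557, sin(θ/2) ≈ 0.83147.
With a = amp(|0⟩) = 1 and b = amp(|1⟩) = 0:
new amp(|0⟩) = (0.55557)·a + (-0.83147i)·b = 0.5556
new amp(|1⟩) = (-0.83147i)·a + (0.55557)·b = -0.8315i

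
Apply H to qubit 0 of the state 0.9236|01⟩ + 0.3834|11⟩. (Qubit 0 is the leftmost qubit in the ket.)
0.9242|01⟩ + 0.382|11⟩

H on qubit 0 mixes each pair of kets that differ only in qubit 0: amplitudes (a, b) of (|…0…⟩, |…1…⟩) become ((a + b)/√2, (a − b)/√2). Kets absent from the input have amplitude 0.
(|01⟩, |11⟩): (a, b) = (0.9236, 0.3834) → (0.9242, 0.382)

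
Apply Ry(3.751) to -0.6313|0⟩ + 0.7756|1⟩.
-0.5505|0⟩ - 0.8349|1⟩

Ry(3.751) = [[cos(θ/2), −sin(θ/2)], [sin(θ/2), cos(θ/2)]]; θ = 3.751, cos(θ/2) ≈ -0.300011, sin(θ/2) ≈ 0.953936.
With a = amp(|0⟩) = -0.6313 and b = amp(|1⟩) = 0.7756:
new amp(|0⟩) = (-0.300011)·a + (-0.953936)·b = -0.5505
new amp(|1⟩) = (0.953936)·a + (-0.300011)·b = -0.8349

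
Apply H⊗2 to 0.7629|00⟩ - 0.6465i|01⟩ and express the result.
(0.3815 - 0.3233i)|00⟩ + (0.3815 + 0.3233i)|01⟩ + (0.3815 - 0.3233i)|10⟩ + (0.3815 + 0.3233i)|11⟩

H⊗2 gives amp(|y⟩) = (1/2) Σ_x (−1)^(x·y) amp(|x⟩), where x·y is the number of positions in which both x and y have a 1.
|00⟩: (0.7629 - 0.6465i)/2 = (0.3815 - 0.3233i)
|01⟩: (0.7629 + 0.6465i)/2 = (0.3815 + 0.3233i)
|10⟩: (0.7629 - 0.6465i)/2 = (0.3815 - 0.3233i)
|11⟩: (0.7629 + 0.6465i)/2 = (0.3815 + 0.3233i)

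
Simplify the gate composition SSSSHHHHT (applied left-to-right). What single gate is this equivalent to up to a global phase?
T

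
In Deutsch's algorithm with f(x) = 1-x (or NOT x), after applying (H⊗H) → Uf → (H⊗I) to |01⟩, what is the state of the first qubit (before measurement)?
|1⟩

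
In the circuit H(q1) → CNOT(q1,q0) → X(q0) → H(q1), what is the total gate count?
4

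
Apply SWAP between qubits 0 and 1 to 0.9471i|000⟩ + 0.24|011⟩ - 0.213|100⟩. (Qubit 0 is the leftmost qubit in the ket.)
0.9471i|000⟩ - 0.213|010⟩ + 0.24|101⟩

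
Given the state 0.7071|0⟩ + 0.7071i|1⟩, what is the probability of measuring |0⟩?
0.5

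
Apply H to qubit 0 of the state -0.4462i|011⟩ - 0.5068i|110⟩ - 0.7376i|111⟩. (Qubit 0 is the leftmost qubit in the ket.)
-0.3584i|010⟩ - 0.8371i|011⟩ + 0.3584i|110⟩ + 0.2061i|111⟩

H on qubit 0 mixes each pair of kets that differ only in qubit 0: amplitudes (a, b) of (|…0…⟩, |…1…⟩) become ((a + b)/√2, (a − b)/√2). Kets absent from the input have amplitude 0.
(|010⟩, |110⟩): (a, b) = (0, -0.5068i) → (-0.3584i, 0.3584i)
(|011⟩, |111⟩): (a, b) = (-0.4462i, -0.7376i) → (-0.8371i, 0.2061i)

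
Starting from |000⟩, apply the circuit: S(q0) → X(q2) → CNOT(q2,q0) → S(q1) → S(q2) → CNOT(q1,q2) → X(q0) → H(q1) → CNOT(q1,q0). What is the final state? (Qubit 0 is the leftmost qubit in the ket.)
(1/√2)i|001⟩ + (1/√2)i|111⟩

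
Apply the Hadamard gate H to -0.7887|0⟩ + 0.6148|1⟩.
-0.123|0⟩ - 0.9924|1⟩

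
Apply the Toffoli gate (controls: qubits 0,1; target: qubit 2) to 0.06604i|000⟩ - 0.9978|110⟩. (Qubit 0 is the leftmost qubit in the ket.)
0.06604i|000⟩ - 0.9978|111⟩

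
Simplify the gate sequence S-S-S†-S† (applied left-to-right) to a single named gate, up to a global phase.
I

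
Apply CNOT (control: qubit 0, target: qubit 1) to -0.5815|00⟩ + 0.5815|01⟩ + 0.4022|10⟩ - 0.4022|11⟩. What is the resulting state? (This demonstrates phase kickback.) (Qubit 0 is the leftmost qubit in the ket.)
-0.5815|00⟩ + 0.5815|01⟩ - 0.4022|10⟩ + 0.4022|11⟩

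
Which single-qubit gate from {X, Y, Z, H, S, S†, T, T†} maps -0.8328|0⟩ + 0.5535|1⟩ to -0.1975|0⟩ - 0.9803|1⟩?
H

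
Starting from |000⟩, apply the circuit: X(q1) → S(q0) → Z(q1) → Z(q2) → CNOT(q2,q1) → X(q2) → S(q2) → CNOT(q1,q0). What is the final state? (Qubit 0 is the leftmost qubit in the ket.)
-i|111⟩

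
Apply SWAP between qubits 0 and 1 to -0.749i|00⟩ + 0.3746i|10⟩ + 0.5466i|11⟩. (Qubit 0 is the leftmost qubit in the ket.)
-0.749i|00⟩ + 0.3746i|01⟩ + 0.5466i|11⟩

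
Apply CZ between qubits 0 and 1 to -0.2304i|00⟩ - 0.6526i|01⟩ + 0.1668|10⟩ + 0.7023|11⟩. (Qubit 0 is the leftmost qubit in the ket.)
-0.2304i|00⟩ - 0.6526i|01⟩ + 0.1668|10⟩ - 0.7023|11⟩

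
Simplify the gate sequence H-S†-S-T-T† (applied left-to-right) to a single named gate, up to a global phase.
H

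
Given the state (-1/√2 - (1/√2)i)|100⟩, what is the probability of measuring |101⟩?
0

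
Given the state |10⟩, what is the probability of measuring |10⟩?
1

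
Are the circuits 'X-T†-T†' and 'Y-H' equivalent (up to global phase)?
No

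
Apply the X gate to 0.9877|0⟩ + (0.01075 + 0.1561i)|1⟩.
(0.01075 + 0.1561i)|0⟩ + 0.9877|1⟩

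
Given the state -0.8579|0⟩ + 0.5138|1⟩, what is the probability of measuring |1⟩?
0.264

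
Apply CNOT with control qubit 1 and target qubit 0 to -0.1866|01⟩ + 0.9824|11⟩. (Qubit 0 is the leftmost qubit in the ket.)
0.9824|01⟩ - 0.1866|11⟩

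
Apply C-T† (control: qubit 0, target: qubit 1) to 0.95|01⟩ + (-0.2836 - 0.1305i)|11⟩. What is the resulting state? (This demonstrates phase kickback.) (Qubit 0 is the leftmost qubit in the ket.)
0.95|01⟩ + (-0.2928 + 0.1083i)|11⟩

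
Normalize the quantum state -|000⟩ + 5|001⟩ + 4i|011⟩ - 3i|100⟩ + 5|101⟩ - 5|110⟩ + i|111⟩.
-0.09901|000⟩ + 0.4951|001⟩ + 0.3961i|011⟩ - 0.297i|100⟩ + 0.4951|101⟩ - 0.4951|110⟩ + 0.09901i|111⟩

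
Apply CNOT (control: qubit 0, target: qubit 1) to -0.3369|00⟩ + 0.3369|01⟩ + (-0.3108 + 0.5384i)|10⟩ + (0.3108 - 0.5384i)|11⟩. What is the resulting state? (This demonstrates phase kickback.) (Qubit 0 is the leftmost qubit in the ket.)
-0.3369|00⟩ + 0.3369|01⟩ + (0.3108 - 0.5384i)|10⟩ + (-0.3108 + 0.5384i)|11⟩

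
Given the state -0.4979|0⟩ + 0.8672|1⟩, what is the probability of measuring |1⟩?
0.752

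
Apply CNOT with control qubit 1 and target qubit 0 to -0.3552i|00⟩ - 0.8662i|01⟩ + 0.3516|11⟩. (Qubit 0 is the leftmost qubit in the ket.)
-0.3552i|00⟩ + 0.3516|01⟩ - 0.8662i|11⟩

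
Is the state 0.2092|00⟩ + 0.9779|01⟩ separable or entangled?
Separable

Writing the state as a|00⟩ + b|01⟩ + c|10⟩ + d|11⟩, it is a product state iff ad − bc = 0.
Here (a, b, c, d) = (0.2092, 0.9779, 0, 0): ad − bc = (0.2092)(0) − (0.9779)(0) = 0, so the state is separable.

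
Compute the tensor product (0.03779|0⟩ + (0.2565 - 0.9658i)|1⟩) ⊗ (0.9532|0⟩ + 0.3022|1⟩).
0.03602|00⟩ + 0.01142|01⟩ + (0.2445 - 0.9206i)|10⟩ + (0.07751 - 0.2919i)|11⟩

amp(|b₁b₂…⟩) = product of the factor amplitudes for bits b₁, b₂, …; only kets whose every factor amplitude is nonzero survive.
|00⟩: (0.03779)(0.9532) = 0.03602
|01⟩: (0.03779)(0.3022) = 0.01142
|10⟩: (0.2565 - 0.9658i)(0.9532) = (0.2445 - 0.9206i)
|11⟩: (0.2565 - 0.9658i)(0.3022) = (0.07751 - 0.2919i)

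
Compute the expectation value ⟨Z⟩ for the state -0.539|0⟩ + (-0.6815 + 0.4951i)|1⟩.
-0.419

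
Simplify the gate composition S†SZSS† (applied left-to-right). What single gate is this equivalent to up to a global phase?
Z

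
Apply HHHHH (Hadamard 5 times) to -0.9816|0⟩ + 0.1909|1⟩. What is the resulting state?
-0.5591|0⟩ - 0.8291|1⟩

H² = I, so H^5 = H: a single Hadamard. With (a, b) = (-0.9816, 0.1909), H gives ((a + b)/√2, (a − b)/√2) = (-0.5591, -0.8291).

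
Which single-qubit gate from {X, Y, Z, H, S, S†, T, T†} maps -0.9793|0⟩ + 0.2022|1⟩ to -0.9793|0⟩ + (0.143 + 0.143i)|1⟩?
T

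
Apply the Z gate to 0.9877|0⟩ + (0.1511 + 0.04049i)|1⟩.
0.9877|0⟩ + (-0.1511 - 0.04049i)|1⟩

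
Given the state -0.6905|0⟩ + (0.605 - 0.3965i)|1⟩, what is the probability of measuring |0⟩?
0.4768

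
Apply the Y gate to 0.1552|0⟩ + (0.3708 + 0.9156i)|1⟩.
(0.9156 - 0.3708i)|0⟩ + 0.1552i|1⟩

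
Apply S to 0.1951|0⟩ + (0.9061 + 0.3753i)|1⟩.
0.1951|0⟩ + (-0.3753 + 0.9061i)|1⟩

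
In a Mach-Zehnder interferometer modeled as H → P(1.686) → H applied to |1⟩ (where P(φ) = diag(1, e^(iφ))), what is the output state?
(0.5575 - 0.4967i)|0⟩ + (0.4425 + 0.4967i)|1⟩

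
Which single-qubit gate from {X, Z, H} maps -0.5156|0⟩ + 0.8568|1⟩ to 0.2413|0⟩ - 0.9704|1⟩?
H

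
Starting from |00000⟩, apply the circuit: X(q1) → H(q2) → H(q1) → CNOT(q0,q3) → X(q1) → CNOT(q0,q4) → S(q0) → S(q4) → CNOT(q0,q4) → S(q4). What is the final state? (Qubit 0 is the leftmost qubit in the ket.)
-1/2|00000⟩ - 1/2|00100⟩ + 1/2|01000⟩ + 1/2|01100⟩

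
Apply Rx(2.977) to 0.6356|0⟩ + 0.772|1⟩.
(0.05225 - 0.7694i)|0⟩ + (0.06346 - 0.6334i)|1⟩

Rx(2.977) = [[cos(θ/2), −i·sin(θ/2)], [−i·sin(θ/2), cos(θ/2)]]; θ = 2.977, cos(θ/2) ≈ 0.0822035, sin(θ/2) ≈ 0.996616.
With a = amp(|0⟩) = 0.6356 and b = amp(|1⟩) = 0.772:
new amp(|0⟩) = (0.0822035)·a + (-0.996616i)·b = (0.05225 - 0.7694i)
new amp(|1⟩) = (-0.996616i)·a + (0.0822035)·b = (0.06346 - 0.6334i)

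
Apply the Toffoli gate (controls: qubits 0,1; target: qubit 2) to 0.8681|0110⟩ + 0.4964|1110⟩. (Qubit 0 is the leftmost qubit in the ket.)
0.8681|0110⟩ + 0.4964|1100⟩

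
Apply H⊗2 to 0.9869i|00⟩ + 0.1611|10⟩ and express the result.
(0.08055 + 0.4935i)|00⟩ + (0.08055 + 0.4935i)|01⟩ + (-0.08055 + 0.4935i)|10⟩ + (-0.08055 + 0.4935i)|11⟩

H⊗2 gives amp(|y⟩) = (1/2) Σ_x (−1)^(x·y) amp(|x⟩), where x·y is the number of positions in which both x and y have a 1.
|00⟩: (0.9869i + 0.1611)/2 = (0.08055 + 0.4935i)
|01⟩: (0.9869i + 0.1611)/2 = (0.08055 + 0.4935i)
|10⟩: (0.9869i - 0.1611)/2 = (-0.08055 + 0.4935i)
|11⟩: (0.9869i - 0.1611)/2 = (-0.08055 + 0.4935i)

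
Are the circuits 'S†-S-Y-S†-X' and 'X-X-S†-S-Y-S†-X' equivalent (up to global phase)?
Yes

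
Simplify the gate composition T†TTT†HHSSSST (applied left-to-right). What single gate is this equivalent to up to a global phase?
T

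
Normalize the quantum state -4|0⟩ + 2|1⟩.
-0.8944|0⟩ + 1/√5|1⟩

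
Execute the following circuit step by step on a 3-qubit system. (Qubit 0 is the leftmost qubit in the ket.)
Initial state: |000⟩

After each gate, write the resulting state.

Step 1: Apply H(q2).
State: 1/√2|000⟩ + 1/√2|001⟩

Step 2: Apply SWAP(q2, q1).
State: 1/√2|000⟩ + 1/√2|010⟩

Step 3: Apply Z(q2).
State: 1/√2|000⟩ + 1/√2|010⟩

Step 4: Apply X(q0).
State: 1/√2|100⟩ + 1/√2|110⟩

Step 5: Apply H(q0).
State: 1/2|000⟩ + 1/2|010⟩ - 1/2|100⟩ - 1/2|110⟩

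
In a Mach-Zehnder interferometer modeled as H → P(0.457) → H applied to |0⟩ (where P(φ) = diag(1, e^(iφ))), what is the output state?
(0.9487 + 0.2206i)|0⟩ + (0.05131 - 0.2206i)|1⟩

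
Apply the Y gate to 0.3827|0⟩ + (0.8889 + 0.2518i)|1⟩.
(0.2518 - 0.8889i)|0⟩ + 0.3827i|1⟩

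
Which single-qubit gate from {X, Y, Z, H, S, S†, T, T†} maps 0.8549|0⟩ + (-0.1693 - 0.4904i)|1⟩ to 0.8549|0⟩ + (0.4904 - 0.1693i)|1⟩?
S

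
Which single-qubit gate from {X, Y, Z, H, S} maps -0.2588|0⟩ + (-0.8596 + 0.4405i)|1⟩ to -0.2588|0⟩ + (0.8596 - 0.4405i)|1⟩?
Z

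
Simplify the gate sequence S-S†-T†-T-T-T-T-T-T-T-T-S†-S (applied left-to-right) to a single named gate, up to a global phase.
T†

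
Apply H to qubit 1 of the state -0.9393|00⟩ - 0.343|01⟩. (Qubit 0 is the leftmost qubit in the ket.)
-0.9067|00⟩ - 0.4216|01⟩

H on qubit 1 mixes each pair of kets that differ only in qubit 1: amplitudes (a, b) of (|…0…⟩, |…1…⟩) become ((a + b)/√2, (a − b)/√2). Kets absent from the input have amplitude 0.
(|00⟩, |01⟩): (a, b) = (-0.9393, -0.343) → (-0.9067, -0.4216)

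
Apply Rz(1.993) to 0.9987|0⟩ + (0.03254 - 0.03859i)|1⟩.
(0.5425 - 0.8385i)|0⟩ + (0.05008 + 0.006356i)|1⟩

Rz(1.993) = [[e^(−iθ/2), 0], [0, e^(iθ/2)]] with e^(±iθ/2) = cos(θ/2) ± i·sin(θ/2); θ = 1.993, cos(θ/2) ≈ 0.543244, sin(θ/2) ≈ 0.839575.
With a = amp(|0⟩) = 0.9987 and b = amp(|1⟩) = (0.03254 - 0.03859i):
new amp(|0⟩) = (0.543244 - 0.839575i)·a = (0.5425 - 0.8385i)
new amp(|1⟩) = (0.543244 + 0.839575i)·b = (0.05008 + 0.006356i)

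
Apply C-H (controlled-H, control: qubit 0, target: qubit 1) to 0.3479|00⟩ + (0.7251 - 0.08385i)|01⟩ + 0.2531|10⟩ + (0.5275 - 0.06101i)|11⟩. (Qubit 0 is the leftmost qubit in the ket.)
0.3479|00⟩ + (0.7251 - 0.08385i)|01⟩ + (0.552 - 0.04314i)|10⟩ + (-0.194 + 0.04314i)|11⟩

C-H leaves the control-|0⟩ kets |00⟩, |01⟩ unchanged and applies H to qubit 1 on the control-|1⟩ pair (|10⟩, |11⟩).
H = [[1/√2, 1/√2], [1/√2, -1/√2]].
With a = amp(|10⟩) = 0.2531 and b = amp(|11⟩) = (0.5275 - 0.06101i):
new amp(|10⟩) = (1/√2)·a + (1/√2)·b = (0.552 - 0.04314i)
new amp(|11⟩) = (1/√2)·a + (-1/√2)·b = (-0.194 + 0.04314i)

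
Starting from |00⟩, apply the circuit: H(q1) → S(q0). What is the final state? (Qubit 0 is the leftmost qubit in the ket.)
1/√2|00⟩ + 1/√2|01⟩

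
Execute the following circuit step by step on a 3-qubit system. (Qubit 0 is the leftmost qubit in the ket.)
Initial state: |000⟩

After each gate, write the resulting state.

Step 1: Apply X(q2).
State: |001⟩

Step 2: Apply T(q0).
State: |001⟩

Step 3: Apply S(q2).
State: i|001⟩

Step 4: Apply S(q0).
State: i|001⟩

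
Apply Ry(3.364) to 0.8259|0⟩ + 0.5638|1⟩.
-0.652|0⟩ + 0.7582|1⟩

Ry(3.364) = [[cos(θ/2), −sin(θ/2)], [sin(θ/2), cos(θ/2)]]; θ = 3.364, cos(θ/2) ≈ -0.110975, sin(θ/2) ≈ 0.993823.
With a = amp(|0⟩) = 0.8259 and b = amp(|1⟩) = 0.5638:
new amp(|0⟩) = (-0.110975)·a + (-0.993823)·b = -0.652
new amp(|1⟩) = (0.993823)·a + (-0.110975)·b = 0.7582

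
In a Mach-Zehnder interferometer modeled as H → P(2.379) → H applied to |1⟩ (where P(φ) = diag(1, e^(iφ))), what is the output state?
(0.8615 - 0.3454i)|0⟩ + (0.1385 + 0.3454i)|1⟩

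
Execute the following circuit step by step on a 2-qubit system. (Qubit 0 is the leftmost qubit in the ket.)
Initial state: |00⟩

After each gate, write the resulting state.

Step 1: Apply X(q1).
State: |01⟩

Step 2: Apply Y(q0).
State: i|11⟩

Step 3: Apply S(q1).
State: -|11⟩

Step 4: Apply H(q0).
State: -1/√2|01⟩ + 1/√2|11⟩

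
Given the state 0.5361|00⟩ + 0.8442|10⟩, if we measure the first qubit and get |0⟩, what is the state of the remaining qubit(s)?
|0⟩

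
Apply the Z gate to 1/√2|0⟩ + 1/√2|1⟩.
1/√2|0⟩ - 1/√2|1⟩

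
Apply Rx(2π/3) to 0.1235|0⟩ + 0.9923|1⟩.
(0.06175 - 0.8594i)|0⟩ + (0.4962 - 0.107i)|1⟩

Rx(2π/3) = [[cos(θ/2), −i·sin(θ/2)], [−i·sin(θ/2), cos(θ/2)]]; θ = 2π/3, cos(θ/2) ≈ 0.5, sin(θ/2) ≈ 0.866025.
With a = amp(|0⟩) = 0.1235 and b = amp(|1⟩) = 0.9923:
new amp(|0⟩) = (0.5)·a + (-0.866025i)·b = (0.06175 - 0.8594i)
new amp(|1⟩) = (-0.866025i)·a + (0.5)·b = (0.4962 - 0.107i)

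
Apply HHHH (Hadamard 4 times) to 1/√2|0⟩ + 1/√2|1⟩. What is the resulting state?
1/√2|0⟩ + 1/√2|1⟩

H² = I, so an even number of Hadamards cancels: H^4 = I and the state is unchanged.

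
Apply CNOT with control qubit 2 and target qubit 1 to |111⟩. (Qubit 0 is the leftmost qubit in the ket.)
|101⟩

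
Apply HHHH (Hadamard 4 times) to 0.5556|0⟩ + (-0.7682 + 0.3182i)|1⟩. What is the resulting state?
0.5556|0⟩ + (-0.7682 + 0.3182i)|1⟩

H² = I, so an even number of Hadamards cancels: H^4 = I and the state is unchanged.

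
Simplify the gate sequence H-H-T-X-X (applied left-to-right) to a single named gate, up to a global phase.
T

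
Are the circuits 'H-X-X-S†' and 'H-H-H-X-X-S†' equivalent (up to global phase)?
Yes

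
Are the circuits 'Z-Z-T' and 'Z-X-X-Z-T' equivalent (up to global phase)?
Yes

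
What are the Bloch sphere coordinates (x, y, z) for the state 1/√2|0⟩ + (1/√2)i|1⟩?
(0, 1, 0)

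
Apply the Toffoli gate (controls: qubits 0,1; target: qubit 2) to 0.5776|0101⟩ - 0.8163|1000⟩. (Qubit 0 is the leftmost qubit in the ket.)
0.5776|0101⟩ - 0.8163|1000⟩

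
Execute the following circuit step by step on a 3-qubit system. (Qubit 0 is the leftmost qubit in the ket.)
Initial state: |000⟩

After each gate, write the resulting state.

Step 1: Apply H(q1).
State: 1/√2|000⟩ + 1/√2|010⟩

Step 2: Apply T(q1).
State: 1/√2|000⟩ + (1/2 + (1/2)i)|010⟩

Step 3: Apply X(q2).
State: 1/√2|001⟩ + (1/2 + (1/2)i)|011⟩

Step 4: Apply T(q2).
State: (1/2 + (1/2)i)|001⟩ + (1/√2)i|011⟩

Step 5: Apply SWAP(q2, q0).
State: (1/2 + (1/2)i)|100⟩ + (1/√2)i|110⟩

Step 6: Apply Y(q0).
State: (1/2 - (1/2)i)|000⟩ + 1/√2|010⟩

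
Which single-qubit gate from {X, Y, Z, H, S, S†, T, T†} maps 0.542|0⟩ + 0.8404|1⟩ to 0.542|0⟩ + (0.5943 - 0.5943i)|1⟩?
T†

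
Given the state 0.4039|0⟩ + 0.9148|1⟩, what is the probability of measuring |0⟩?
0.1631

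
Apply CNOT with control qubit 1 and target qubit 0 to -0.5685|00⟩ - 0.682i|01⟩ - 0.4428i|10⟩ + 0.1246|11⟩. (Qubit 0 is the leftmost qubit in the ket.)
-0.5685|00⟩ + 0.1246|01⟩ - 0.4428i|10⟩ - 0.682i|11⟩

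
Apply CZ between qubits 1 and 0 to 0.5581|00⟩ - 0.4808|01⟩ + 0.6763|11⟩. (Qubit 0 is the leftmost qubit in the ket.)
0.5581|00⟩ - 0.4808|01⟩ - 0.6763|11⟩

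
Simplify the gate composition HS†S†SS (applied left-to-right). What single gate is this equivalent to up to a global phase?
H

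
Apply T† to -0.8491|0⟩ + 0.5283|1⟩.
-0.8491|0⟩ + (0.3736 - 0.3736i)|1⟩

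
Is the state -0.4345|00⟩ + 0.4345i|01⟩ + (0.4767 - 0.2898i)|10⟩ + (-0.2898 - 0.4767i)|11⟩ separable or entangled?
Separable

Writing the state as a|00⟩ + b|01⟩ + c|10⟩ + d|11⟩, it is a product state iff ad − bc = 0.
Here (a, b, c, d) = (-0.4345, 0.4345i, (0.4767 - 0.2898i), (-0.2898 - 0.4767i)): ad − bc = (-0.4345)(-0.2898 - 0.4767i) − (0.4345i)(0.4767 - 0.2898i) = 0, so the state is separable.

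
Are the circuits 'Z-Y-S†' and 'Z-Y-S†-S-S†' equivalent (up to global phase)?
Yes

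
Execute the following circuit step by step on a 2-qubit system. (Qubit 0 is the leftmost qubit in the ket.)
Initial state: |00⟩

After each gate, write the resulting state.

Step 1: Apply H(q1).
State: 1/√2|00⟩ + 1/√2|01⟩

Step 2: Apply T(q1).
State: 1/√2|00⟩ + (1/2 + (1/2)i)|01⟩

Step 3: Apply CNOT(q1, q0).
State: 1/√2|00⟩ + (1/2 + (1/2)i)|11⟩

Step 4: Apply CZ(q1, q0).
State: 1/√2|00⟩ + (-1/2 - (1/2)i)|11⟩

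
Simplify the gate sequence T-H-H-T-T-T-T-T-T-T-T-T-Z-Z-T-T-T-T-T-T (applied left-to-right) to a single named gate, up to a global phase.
I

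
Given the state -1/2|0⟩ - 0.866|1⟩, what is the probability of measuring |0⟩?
1/4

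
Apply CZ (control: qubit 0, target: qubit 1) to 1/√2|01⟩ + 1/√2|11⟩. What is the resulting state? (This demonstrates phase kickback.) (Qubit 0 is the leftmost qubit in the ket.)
1/√2|01⟩ - 1/√2|11⟩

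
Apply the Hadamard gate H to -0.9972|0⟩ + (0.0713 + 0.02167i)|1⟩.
(-0.6547 + 0.01532i)|0⟩ + (-0.7555 - 0.01532i)|1⟩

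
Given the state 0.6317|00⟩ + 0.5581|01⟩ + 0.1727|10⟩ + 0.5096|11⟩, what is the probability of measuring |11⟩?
0.2597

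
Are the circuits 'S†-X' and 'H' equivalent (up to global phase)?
No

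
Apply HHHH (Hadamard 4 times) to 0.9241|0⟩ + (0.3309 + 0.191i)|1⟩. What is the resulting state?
0.9241|0⟩ + (0.3309 + 0.191i)|1⟩

H² = I, so an even number of Hadamards cancels: H^4 = I and the state is unchanged.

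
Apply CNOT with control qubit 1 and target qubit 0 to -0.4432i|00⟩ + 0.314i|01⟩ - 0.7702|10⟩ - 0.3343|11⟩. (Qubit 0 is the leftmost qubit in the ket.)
-0.4432i|00⟩ - 0.3343|01⟩ - 0.7702|10⟩ + 0.314i|11⟩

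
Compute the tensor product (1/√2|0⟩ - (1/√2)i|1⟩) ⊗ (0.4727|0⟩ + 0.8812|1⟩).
0.3342|00⟩ + 0.6231|01⟩ - 0.3342i|10⟩ - 0.6231i|11⟩

amp(|b₁b₂…⟩) = product of the factor amplitudes for bits b₁, b₂, …; only kets whose every factor amplitude is nonzero survive.
|00⟩: (1/√2)(0.4727) = 0.3342
|01⟩: (1/√2)(0.8812) = 0.6231
|10⟩: (-(1/√2)i)(0.4727) = -0.3342i
|11⟩: (-(1/√2)i)(0.8812) = -0.6231i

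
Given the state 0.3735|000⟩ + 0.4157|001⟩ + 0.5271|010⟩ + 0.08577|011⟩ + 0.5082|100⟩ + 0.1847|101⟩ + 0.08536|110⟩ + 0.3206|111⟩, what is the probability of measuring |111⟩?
0.1028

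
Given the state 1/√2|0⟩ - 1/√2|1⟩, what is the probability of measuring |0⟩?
1/2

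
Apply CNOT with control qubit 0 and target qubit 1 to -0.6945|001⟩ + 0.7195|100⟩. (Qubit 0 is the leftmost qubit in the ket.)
-0.6945|001⟩ + 0.7195|110⟩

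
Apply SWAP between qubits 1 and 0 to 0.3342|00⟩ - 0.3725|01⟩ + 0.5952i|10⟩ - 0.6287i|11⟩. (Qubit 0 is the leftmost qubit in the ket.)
0.3342|00⟩ + 0.5952i|01⟩ - 0.3725|10⟩ - 0.6287i|11⟩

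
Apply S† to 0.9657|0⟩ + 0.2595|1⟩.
0.9657|0⟩ - 0.2595i|1⟩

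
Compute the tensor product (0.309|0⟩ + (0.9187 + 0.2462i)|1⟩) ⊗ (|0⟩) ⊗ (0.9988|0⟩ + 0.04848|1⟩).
0.3086|000⟩ + 0.01498|001⟩ + (0.9176 + 0.2459i)|100⟩ + (0.04454 + 0.01194i)|101⟩

amp(|b₁b₂…⟩) = product of the factor amplitudes for bits b₁, b₂, …; only kets whose every factor amplitude is nonzero survive.
|000⟩: (0.309)(1)(0.9988) = 0.3086
|001⟩: (0.309)(1)(0.04848) = 0.01498
|100⟩: (0.9187 + 0.2462i)(1)(0.9988) = (0.9176 + 0.2459i)
|101⟩: (0.9187 + 0.2462i)(1)(0.04848) = (0.04454 + 0.01194i)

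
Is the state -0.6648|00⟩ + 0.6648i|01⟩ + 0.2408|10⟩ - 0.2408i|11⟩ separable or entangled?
Separable

Writing the state as a|00⟩ + b|01⟩ + c|10⟩ + d|11⟩, it is a product state iff ad − bc = 0.
Here (a, b, c, d) = (-0.6648, 0.6648i, 0.2408, -0.2408i): ad − bc = (-0.6648)(-0.2408i) − (0.6648i)(0.2408) = 0, so the state is separable.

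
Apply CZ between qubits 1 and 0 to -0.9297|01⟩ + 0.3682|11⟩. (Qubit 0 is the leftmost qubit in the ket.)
-0.9297|01⟩ - 0.3682|11⟩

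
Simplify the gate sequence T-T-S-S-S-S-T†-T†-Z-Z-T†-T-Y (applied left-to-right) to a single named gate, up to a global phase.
Y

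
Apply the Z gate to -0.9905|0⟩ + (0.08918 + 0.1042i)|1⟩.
-0.9905|0⟩ + (-0.08918 - 0.1042i)|1⟩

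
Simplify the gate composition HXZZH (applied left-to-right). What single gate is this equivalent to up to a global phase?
Z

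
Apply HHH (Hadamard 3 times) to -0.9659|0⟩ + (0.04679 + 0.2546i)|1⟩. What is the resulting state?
(-0.6499 + 0.18i)|0⟩ + (-0.7161 - 0.18i)|1⟩

H² = I, so H^3 = H: a single Hadamard. With (a, b) = (-0.9659, (0.04679 + 0.2546i)), H gives ((a + b)/√2, (a − b)/√2) = ((-0.6499 + 0.18i), (-0.7161 - 0.18i)).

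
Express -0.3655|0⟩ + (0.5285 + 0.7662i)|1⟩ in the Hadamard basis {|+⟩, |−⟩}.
(0.1153 + 0.5418i)|+⟩ + (-0.6322 - 0.5418i)|−⟩

With |ψ⟩ = α|0⟩ + β|1⟩, the Hadamard-basis coefficients are ⟨+|ψ⟩ = (α + β)/√2 and ⟨−|ψ⟩ = (α − β)/√2.
Here α = -0.3655, β = (0.5285 + 0.7662i): (α + β)/√2 = (0.1153 + 0.5418i), (α − β)/√2 = (-0.6322 - 0.5418i).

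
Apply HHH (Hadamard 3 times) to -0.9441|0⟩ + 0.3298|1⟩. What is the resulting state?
-0.4344|0⟩ - 0.9008|1⟩

H² = I, so H^3 = H: a single Hadamard. With (a, b) = (-0.9441, 0.3298), H gives ((a + b)/√2, (a − b)/√2) = (-0.4344, -0.9008).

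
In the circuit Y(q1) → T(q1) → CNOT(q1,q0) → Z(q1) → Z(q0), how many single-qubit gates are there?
4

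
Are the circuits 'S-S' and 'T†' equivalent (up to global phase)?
No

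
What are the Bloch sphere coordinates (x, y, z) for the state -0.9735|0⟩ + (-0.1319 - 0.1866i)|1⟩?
(0.2568, 0.3633, 0.8955)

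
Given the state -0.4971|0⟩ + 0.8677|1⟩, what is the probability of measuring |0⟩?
0.2471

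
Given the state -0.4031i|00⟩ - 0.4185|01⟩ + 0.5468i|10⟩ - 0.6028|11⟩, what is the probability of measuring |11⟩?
0.3634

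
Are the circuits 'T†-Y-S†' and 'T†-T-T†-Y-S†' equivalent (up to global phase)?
Yes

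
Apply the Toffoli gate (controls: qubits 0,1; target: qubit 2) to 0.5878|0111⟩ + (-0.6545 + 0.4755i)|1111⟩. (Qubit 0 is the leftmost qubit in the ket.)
0.5878|0111⟩ + (-0.6545 + 0.4755i)|1101⟩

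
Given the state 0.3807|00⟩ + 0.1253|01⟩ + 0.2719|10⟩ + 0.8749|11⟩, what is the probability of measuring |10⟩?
0.07393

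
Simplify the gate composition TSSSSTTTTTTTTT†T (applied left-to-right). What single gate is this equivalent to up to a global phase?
T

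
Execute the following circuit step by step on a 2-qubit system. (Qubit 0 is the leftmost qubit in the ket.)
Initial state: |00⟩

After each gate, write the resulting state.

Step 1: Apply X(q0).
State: |10⟩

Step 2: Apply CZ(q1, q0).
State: |10⟩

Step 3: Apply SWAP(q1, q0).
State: |01⟩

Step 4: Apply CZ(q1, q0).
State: |01⟩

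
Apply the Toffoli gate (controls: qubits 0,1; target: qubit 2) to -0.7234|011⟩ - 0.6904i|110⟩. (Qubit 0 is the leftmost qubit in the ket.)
-0.7234|011⟩ - 0.6904i|111⟩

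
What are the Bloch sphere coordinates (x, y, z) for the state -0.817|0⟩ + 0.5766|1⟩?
(-0.9422, 0, 0.335)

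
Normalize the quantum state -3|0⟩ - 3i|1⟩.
-1/√2|0⟩ - (1/√2)i|1⟩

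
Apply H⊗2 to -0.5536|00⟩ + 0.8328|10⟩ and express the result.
0.1396|00⟩ + 0.1396|01⟩ - 0.6932|10⟩ - 0.6932|11⟩

H⊗2 gives amp(|y⟩) = (1/2) Σ_x (−1)^(x·y) amp(|x⟩), where x·y is the number of positions in which both x and y have a 1.
|00⟩: (-0.5536 + 0.8328)/2 = 0.1396
|01⟩: (-0.5536 + 0.8328)/2 = 0.1396
|10⟩: (-0.5536 - 0.8328)/2 = -0.6932
|11⟩: (-0.5536 - 0.8328)/2 = -0.6932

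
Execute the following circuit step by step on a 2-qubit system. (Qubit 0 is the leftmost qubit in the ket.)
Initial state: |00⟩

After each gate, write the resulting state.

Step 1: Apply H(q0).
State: 1/√2|00⟩ + 1/√2|10⟩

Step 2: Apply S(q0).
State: 1/√2|00⟩ + (1/√2)i|10⟩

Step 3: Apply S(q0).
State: 1/√2|00⟩ - 1/√2|10⟩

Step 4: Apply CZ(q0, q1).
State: 1/√2|00⟩ - 1/√2|10⟩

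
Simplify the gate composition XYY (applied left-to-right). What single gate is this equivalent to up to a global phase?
X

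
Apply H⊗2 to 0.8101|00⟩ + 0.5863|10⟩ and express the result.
0.6982|00⟩ + 0.6982|01⟩ + 0.1119|10⟩ + 0.1119|11⟩

H⊗2 gives amp(|y⟩) = (1/2) Σ_x (−1)^(x·y) amp(|x⟩), where x·y is the number of positions in which both x and y have a 1.
|00⟩: (0.8101 + 0.5863)/2 = 0.6982
|01⟩: (0.8101 + 0.5863)/2 = 0.6982
|10⟩: (0.8101 - 0.5863)/2 = 0.1119
|11⟩: (0.8101 - 0.5863)/2 = 0.1119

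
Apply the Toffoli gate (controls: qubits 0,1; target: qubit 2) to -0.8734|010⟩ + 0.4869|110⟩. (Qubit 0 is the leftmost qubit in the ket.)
-0.8734|010⟩ + 0.4869|111⟩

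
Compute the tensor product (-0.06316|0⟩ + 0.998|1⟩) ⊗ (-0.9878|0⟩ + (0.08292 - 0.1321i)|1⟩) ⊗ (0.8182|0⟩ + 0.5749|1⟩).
0.05105|000⟩ + 0.03587|001⟩ + (-0.004285 + 0.006827i)|010⟩ + (-0.003011 + 0.004797i)|011⟩ - 0.8066|100⟩ - 0.5668|101⟩ + (0.06771 - 0.1079i)|110⟩ + (0.04758 - 0.07579i)|111⟩

amp(|b₁b₂…⟩) = product of the factor amplitudes for bits b₁, b₂, …; only kets whose every factor amplitude is nonzero survive.
|000⟩: (-0.06316)(-0.9878)(0.8182) = 0.05105
|001⟩: (-0.06316)(-0.9878)(0.5749) = 0.03587
|010⟩: (-0.06316)(0.08292 - 0.1321i)(0.8182) = (-0.004285 + 0.006827i)
|011⟩: (-0.06316)(0.08292 - 0.1321i)(0.5749) = (-0.003011 + 0.004797i)
|100⟩: (0.998)(-0.9878)(0.8182) = -0.8066
|101⟩: (0.998)(-0.9878)(0.5749) = -0.5668
|110⟩: (0.998)(0.08292 - 0.1321i)(0.8182) = (0.06771 - 0.1079i)
|111⟩: (0.998)(0.08292 - 0.1321i)(0.5749) = (0.04758 - 0.07579i)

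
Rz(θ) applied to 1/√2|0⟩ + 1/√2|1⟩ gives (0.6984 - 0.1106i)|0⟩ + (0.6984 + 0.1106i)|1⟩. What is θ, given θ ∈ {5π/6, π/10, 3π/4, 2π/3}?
π/10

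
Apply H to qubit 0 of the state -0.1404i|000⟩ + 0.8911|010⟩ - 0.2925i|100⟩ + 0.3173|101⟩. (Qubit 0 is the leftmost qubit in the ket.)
-0.3061i|000⟩ + 0.2244|001⟩ + 0.6301|010⟩ + 0.1076i|100⟩ - 0.2244|101⟩ + 0.6301|110⟩

H on qubit 0 mixes each pair of kets that differ only in qubit 0: amplitudes (a, b) of (|…0…⟩, |…1…⟩) become ((a + b)/√2, (a − b)/√2). Kets absent from the input have amplitude 0.
(|000⟩, |100⟩): (a, b) = (-0.1404i, -0.2925i) → (-0.3061i, 0.1076i)
(|001⟩, |101⟩): (a, b) = (0, 0.3173) → (0.2244, -0.2244)
(|010⟩, |110⟩): (a, b) = (0.8911, 0) → (0.6301, 0.6301)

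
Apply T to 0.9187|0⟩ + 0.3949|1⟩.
0.9187|0⟩ + (0.2792 + 0.2792i)|1⟩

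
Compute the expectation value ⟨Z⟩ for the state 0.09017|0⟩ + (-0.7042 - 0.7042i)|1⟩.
-0.9837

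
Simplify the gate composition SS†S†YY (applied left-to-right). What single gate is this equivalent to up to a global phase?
S†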